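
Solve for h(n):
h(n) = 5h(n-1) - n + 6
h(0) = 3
First-order linear with linear forcing.
Homogeneous solution: h_h(n) = A·(5)^n.
Try particular h_p(n) = pn + q. Substituting:
  pn + q = 5(p(n-1) + q) - n + 6.
Matching the n-coefficient: p = 5p - 1 ⇒ p = \frac{1}{4}.
Matching constants: q = -5p + 5q + 6 ⇒ q = - \frac{19}{16}.
General: h(n) = A·(5)^n + \frac{n}{4} - \frac{19}{16}.
Apply h(0) = 3: A - \frac{19}{16} = 3 ⇒ A = \frac{67}{16}.
So h(n) = \frac{67 \cdot 5^{n}}{16} + \frac{n}{4} - \frac{19}{16}.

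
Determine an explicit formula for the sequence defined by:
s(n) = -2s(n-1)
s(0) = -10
This is a homogeneous first-order recurrence with ratio -2.
By induction s(n) = s(0) · (-2)^n = - 10 \left(-2\right)^{n}.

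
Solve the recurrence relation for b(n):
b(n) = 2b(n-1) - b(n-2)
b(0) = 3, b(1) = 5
Characteristic equation: x² - 2x + 1 = 0, which is (x - (1))².
Repeated root r = 1.
General solution: b(n) = (A + Bn)·(1)^n.
From b(0) = 3: A = 3.
From b(1) = 5: (A + B)·(1) = 5 ⇒ B = 2.
So b(n) = \left(2 n + 3\right) \cdot (1)^n.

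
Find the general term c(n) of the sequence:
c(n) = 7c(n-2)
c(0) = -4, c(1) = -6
Characteristic equation: x² - 7 = 0.
Discriminant Δ = (0)² + 4·(7) = 28.
Roots r₁,₂ = (0 ± √28)/2, so r₁ = \sqrt{7}, r₂ = - \sqrt{7}.
General solution: c(n) = A·r₁^n + B·r₂^n.
From the initial conditions, A + B = -4 and r₁A + r₂B = -6.
Since r₁ - r₂ = √28: A = (-6 - (-4)r₂)/√28 = -2 - \frac{3 \sqrt{7}}{7}, and B = -4 - A = -2 + \frac{3 \sqrt{7}}{7}.
So c(n) = \left(-2 - \frac{3 \sqrt{7}}{7}\right)\left(\sqrt{7}\right)^n + \left(-2 + \frac{3 \sqrt{7}}{7}\right)\left(- \sqrt{7}\right)^n.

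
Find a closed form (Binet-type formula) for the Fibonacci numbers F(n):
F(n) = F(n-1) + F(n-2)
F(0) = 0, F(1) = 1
This is the Fibonacci sequence.
Characteristic equation: x² - x - 1 = 0; roots r₁ = \frac{1}{2} + \frac{\sqrt{5}}{2}, r₂ = \frac{1}{2} - \frac{\sqrt{5}}{2}.
General: F(n) = A·r₁^n + B·r₂^n. Solving with F(0)=0, F(1)=1 gives A = \frac{\sqrt{5}}{5}, B = - \frac{\sqrt{5}}{5}.
So F(n) = \frac{2^{- n} \sqrt{5} \left(- \left(1 - \sqrt{5}\right)^{n} + \left(1 + \sqrt{5}\right)^{n}\right)}{5}.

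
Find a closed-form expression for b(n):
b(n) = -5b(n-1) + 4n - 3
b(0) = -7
First-order linear with linear forcing.
Homogeneous solution: b_h(n) = A·(-5)^n.
Try particular b_p(n) = pn + q. Substituting:
  pn + q = -5(p(n-1) + q) + 4n - 3.
Matching the n-coefficient: p = -5p + 4 ⇒ p = \frac{2}{3}.
Matching constants: q = 5p - 5q - 3 ⇒ q = \frac{1}{18}.
General: b(n) = A·(-5)^n + \frac{2 n}{3} + \frac{1}{18}.
Apply b(0) = -7: A + \frac{1}{18} = -7 ⇒ A = - \frac{127}{18}.
So b(n) = - \frac{127 \left(-5\right)^{n}}{18} + \frac{2 n}{3} + \frac{1}{18}.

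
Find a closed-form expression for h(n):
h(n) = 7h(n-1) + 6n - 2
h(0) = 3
First-order linear with linear forcing.
Homogeneous solution: h_h(n) = A·(7)^n.
Try particular h_p(n) = pn + q. Substituting:
  pn + q = 7(p(n-1) + q) + 6n - 2.
Matching the n-coefficient: p = 7p + 6 ⇒ p = -1.
Matching constants: q = -7p + 7q - 2 ⇒ q = - \frac{5}{6}.
General: h(n) = A·(7)^n - n - \frac{5}{6}.
Apply h(0) = 3: A - \frac{5}{6} = 3 ⇒ A = \frac{23}{6}.
So h(n) = \frac{23 \cdot 7^{n}}{6} - n - \frac{5}{6}.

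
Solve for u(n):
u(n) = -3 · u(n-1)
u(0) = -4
Pure geometric recurrence with ratio -3.
By induction u(n) = u(0) · (-3)^n = - 4 \left(-3\right)^{n}.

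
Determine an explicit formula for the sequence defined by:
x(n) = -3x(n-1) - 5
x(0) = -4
First-order linear non-homogeneous.
Homogeneous solution: x_h(n) = A·(-3)^n.
Try constant particular solution x_p = K: K = -3K - 5 ⇒ K = - \frac{5}{4}.
General: x(n) = A·(-3)^n - \frac{5}{4}.
Apply x(0) = -4: A - \frac{5}{4} = -4 ⇒ A = - \frac{11}{4}.
So x(n) = - \frac{11 \left(-3\right)^{n}}{4} - \frac{5}{4}.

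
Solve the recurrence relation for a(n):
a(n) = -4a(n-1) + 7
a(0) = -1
First-order linear non-homogeneous.
Homogeneous solution: a_h(n) = A·(-4)^n.
Try constant particular solution a_p = K: K = -4K + 7 ⇒ K = \frac{7}{5}.
General: a(n) = A·(-4)^n + \frac{7}{5}.
Apply a(0) = -1: A + \frac{7}{5} = -1 ⇒ A = - \frac{12}{5}.
So a(n) = \frac{7}{5} - \frac{12 \left(-4\right)^{n}}{5}.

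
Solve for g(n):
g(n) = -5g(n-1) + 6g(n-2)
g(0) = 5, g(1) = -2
Characteristic equation: x² + 5x - 6 = 0, which factors as (x - (-6))(x - (1)) = 0.
Roots r₁ = -6, r₂ = 1 (distinct).
General solution: g(n) = A·(-6)^n + B·(1)^n.
From g(0) = 5: A + B = 5.
From g(1) = -2: -6A + B = -2.
Solving: A = 1, B = 4.
So g(n) = \left(-6\right)^{n} + 4.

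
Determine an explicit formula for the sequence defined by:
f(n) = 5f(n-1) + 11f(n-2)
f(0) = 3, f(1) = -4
Characteristic equation: x² - 5x - 11 = 0.
Discriminant Δ = (5)² + 4·(11) = 69.
Roots r₁,₂ = (5 ± √69)/2, so r₁ = \frac{5}{2} + \frac{\sqrt{69}}{2}, r₂ = \frac{5}{2} - \frac{\sqrt{69}}{2}.
General solution: f(n) = A·r₁^n + B·r₂^n.
From the initial conditions, A + B = 3 and r₁A + r₂B = -4.
Since r₁ - r₂ = √69: A = (-4 - (3)r₂)/√69 = \frac{3}{2} - \frac{\sqrt{69}}{6}, and B = 3 - A = \frac{\sqrt{69}}{6} + \frac{3}{2}.
So f(n) = \left(\frac{3}{2} - \frac{\sqrt{69}}{6}\right)\left(\frac{5}{2} + \frac{\sqrt{69}}{2}\right)^n + \left(\frac{\sqrt{69}}{6} + \frac{3}{2}\right)\left(\frac{5}{2} - \frac{\sqrt{69}}{2}\right)^n.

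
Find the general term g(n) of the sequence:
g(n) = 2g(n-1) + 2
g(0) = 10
First-order linear non-homogeneous.
Homogeneous solution: g_h(n) = A·(2)^n.
Try constant particular solution g_p = K: K = 2K + 2 ⇒ K = -2.
General: g(n) = A·(2)^n - 2.
Apply g(0) = 10: A - 2 = 10 ⇒ A = 12.
So g(n) = 12 \cdot 2^{n} - 2.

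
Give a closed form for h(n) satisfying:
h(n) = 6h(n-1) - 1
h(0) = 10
First-order linear non-homogeneous.
Homogeneous solution: h_h(n) = A·(6)^n.
Try constant particular solution h_p = K: K = 6K - 1 ⇒ K = \frac{1}{5}.
General: h(n) = A·(6)^n + \frac{1}{5}.
Apply h(0) = 10: A + \frac{1}{5} = 10 ⇒ A = \frac{49}{5}.
So h(n) = \frac{49 \cdot 6^{n}}{5} + \frac{1}{5}.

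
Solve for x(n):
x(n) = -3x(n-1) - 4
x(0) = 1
First-order linear non-homogeneous.
Homogeneous solution: x_h(n) = A·(-3)^n.
Try constant particular solution x_p = K: K = -3K - 4 ⇒ K = -1.
General: x(n) = A·(-3)^n - 1.
Apply x(0) = 1: A - 1 = 1 ⇒ A = 2.
So x(n) = 2 \left(-3\right)^{n} - 1.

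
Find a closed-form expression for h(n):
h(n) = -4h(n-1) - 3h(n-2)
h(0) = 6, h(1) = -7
Characteristic equation: x² + 4x + 3 = 0, which factors as (x - (-1))(x - (-3)) = 0.
Roots r₁ = -1, r₂ = -3 (distinct).
General solution: h(n) = A·(-1)^n + B·(-3)^n.
From h(0) = 6: A + B = 6.
From h(1) = -7: -A - 3B = -7.
Solving: A = \frac{11}{2}, B = \frac{1}{2}.
So h(n) = \frac{11 \left(-1\right)^{n}}{2} + \frac{\left(-3\right)^{n}}{2}.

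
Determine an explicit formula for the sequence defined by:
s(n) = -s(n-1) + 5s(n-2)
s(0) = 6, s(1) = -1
Characteristic equation: x² + x - 5 = 0.
Discriminant Δ = (-1)² + 4·(5) = 21.
Roots r₁,₂ = (-1 ± √21)/2, so r₁ = - \frac{1}{2} + \frac{\sqrt{21}}{2}, r₂ = - \frac{\sqrt{21}}{2} - \frac{1}{2}.
General solution: s(n) = A·r₁^n + B·r₂^n.
From the initial conditions, A + B = 6 and r₁A + r₂B = -1.
Since r₁ - r₂ = √21: A = (-1 - (6)r₂)/√21 = \frac{2 \sqrt{21}}{21} + 3, and B = 6 - A = 3 - \frac{2 \sqrt{21}}{21}.
So s(n) = \left(\frac{2 \sqrt{21}}{21} + 3\right)\left(- \frac{1}{2} + \frac{\sqrt{21}}{2}\right)^n + \left(3 - \frac{2 \sqrt{21}}{21}\right)\left(- \frac{\sqrt{21}}{2} - \frac{1}{2}\right)^n.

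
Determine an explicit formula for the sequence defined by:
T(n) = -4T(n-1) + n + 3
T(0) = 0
First-order linear with linear forcing.
Homogeneous solution: T_h(n) = A·(-4)^n.
Try particular T_p(n) = pn + q. Substituting:
  pn + q = -4(p(n-1) + q) + n + 3.
Matching the n-coefficient: p = -4p + 1 ⇒ p = \frac{1}{5}.
Matching constants: q = 4p - 4q + 3 ⇒ q = \frac{19}{25}.
General: T(n) = A·(-4)^n + \frac{n}{5} + \frac{19}{25}.
Apply T(0) = 0: A + \frac{19}{25} = 0 ⇒ A = - \frac{19}{25}.
So T(n) = - \frac{19 \left(-4\right)^{n}}{25} + \frac{n}{5} + \frac{19}{25}.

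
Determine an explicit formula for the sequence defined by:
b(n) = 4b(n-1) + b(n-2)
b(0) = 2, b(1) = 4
Characteristic equation: x² - 4x - 1 = 0.
Discriminant Δ = (4)² + 4·(1) = 20.
Roots r₁,₂ = (4 ± √20)/2, so r₁ = 2 + \sqrt{5}, r₂ = 2 - \sqrt{5}.
General solution: b(n) = A·r₁^n + B·r₂^n.
From the initial conditions, A + B = 2 and r₁A + r₂B = 4.
Since r₁ - r₂ = √20: A = (4 - (2)r₂)/√20 = 1, and B = 2 - A = 1.
So b(n) = \left(1\right)\left(2 + \sqrt{5}\right)^n + \left(1\right)\left(2 - \sqrt{5}\right)^n.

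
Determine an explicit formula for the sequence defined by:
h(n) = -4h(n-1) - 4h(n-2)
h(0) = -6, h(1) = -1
Characteristic equation: x² + 4x + 4 = 0, which is (x - (-2))².
Repeated root r = -2.
General solution: h(n) = (A + Bn)·(-2)^n.
From h(0) = -6: A = -6.
From h(1) = -1: (A + B)·(-2) = -1 ⇒ B = \frac{13}{2}.
So h(n) = \left(\frac{13 n}{2} - 6\right) \cdot (-2)^n.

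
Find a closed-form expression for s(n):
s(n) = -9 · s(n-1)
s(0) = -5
Pure geometric recurrence with ratio -9.
By induction s(n) = s(0) · (-9)^n = - 5 \left(-9\right)^{n}.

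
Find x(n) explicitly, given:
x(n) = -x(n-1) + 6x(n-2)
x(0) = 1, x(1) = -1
Characteristic equation: x² + x - 6 = 0, which factors as (x - (2))(x - (-3)) = 0.
Roots r₁ = 2, r₂ = -3 (distinct).
General solution: x(n) = A·(2)^n + B·(-3)^n.
From x(0) = 1: A + B = 1.
From x(1) = -1: 2A - 3B = -1.
Solving: A = \frac{2}{5}, B = \frac{3}{5}.
So x(n) = \frac{3 \left(-3\right)^{n}}{5} + \frac{2 \cdot 2^{n}}{5}.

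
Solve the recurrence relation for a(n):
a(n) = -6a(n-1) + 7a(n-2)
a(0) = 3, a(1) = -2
Characteristic equation: x² + 6x - 7 = 0, which factors as (x - (-7))(x - (1)) = 0.
Roots r₁ = -7, r₂ = 1 (distinct).
General solution: a(n) = A·(-7)^n + B·(1)^n.
From a(0) = 3: A + B = 3.
From a(1) = -2: -7A + B = -2.
Solving: A = \frac{5}{8}, B = \frac{19}{8}.
So a(n) = \frac{5 \left(-7\right)^{n}}{8} + \frac{19}{8}.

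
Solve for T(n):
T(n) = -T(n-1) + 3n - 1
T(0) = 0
First-order linear with linear forcing.
Homogeneous solution: T_h(n) = A·(-1)^n.
Try particular T_p(n) = pn + q. Substituting:
  pn + q = -(p(n-1) + q) + 3n - 1.
Matching the n-coefficient: p = -p + 3 ⇒ p = \frac{3}{2}.
Matching constants: q = p - q - 1 ⇒ q = \frac{1}{4}.
General: T(n) = A·(-1)^n + \frac{3 n}{2} + \frac{1}{4}.
Apply T(0) = 0: A + \frac{1}{4} = 0 ⇒ A = - \frac{1}{4}.
So T(n) = - \frac{\left(-1\right)^{n}}{4} + \frac{3 n}{2} + \frac{1}{4}.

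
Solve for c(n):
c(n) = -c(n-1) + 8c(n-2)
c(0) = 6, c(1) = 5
Characteristic equation: x² + x - 8 = 0.
Discriminant Δ = (-1)² + 4·(8) = 33.
Roots r₁,₂ = (-1 ± √33)/2, so r₁ = - \frac{1}{2} + \frac{\sqrt{33}}{2}, r₂ = - \frac{\sqrt{33}}{2} - \frac{1}{2}.
General solution: c(n) = A·r₁^n + B·r₂^n.
From the initial conditions, A + B = 6 and r₁A + r₂B = 5.
Since r₁ - r₂ = √33: A = (5 - (6)r₂)/√33 = \frac{8 \sqrt{33}}{33} + 3, and B = 6 - A = 3 - \frac{8 \sqrt{33}}{33}.
So c(n) = \left(\frac{8 \sqrt{33}}{33} + 3\right)\left(- \frac{1}{2} + \frac{\sqrt{33}}{2}\right)^n + \left(3 - \frac{8 \sqrt{33}}{33}\right)\left(- \frac{\sqrt{33}}{2} - \frac{1}{2}\right)^n.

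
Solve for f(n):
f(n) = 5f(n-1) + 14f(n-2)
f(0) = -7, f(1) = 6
Characteristic equation: x² - 5x - 14 = 0, which factors as (x - (7))(x - (-2)) = 0.
Roots r₁ = 7, r₂ = -2 (distinct).
General solution: f(n) = A·(7)^n + B·(-2)^n.
From f(0) = -7: A + B = -7.
From f(1) = 6: 7A - 2B = 6.
Solving: A = - \frac{8}{9}, B = - \frac{55}{9}.
So f(n) = - \frac{55 \left(-2\right)^{n}}{9} - \frac{8 \cdot 7^{n}}{9}.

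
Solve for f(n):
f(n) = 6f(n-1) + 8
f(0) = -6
First-order linear non-homogeneous.
Homogeneous solution: f_h(n) = A·(6)^n.
Try constant particular solution f_p = K: K = 6K + 8 ⇒ K = - \frac{8}{5}.
General: f(n) = A·(6)^n - \frac{8}{5}.
Apply f(0) = -6: A - \frac{8}{5} = -6 ⇒ A = - \frac{22}{5}.
So f(n) = - \frac{22 \cdot 6^{n}}{5} - \frac{8}{5}.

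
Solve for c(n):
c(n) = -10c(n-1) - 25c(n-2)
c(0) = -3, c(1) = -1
Characteristic equation: x² + 10x + 25 = 0, which is (x - (-5))².
Repeated root r = -5.
General solution: c(n) = (A + Bn)·(-5)^n.
From c(0) = -3: A = -3.
From c(1) = -1: (A + B)·(-5) = -1 ⇒ B = \frac{16}{5}.
So c(n) = \left(\frac{16 n}{5} - 3\right) \cdot (-5)^n.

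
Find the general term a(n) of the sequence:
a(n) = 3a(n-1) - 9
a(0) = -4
First-order linear non-homogeneous.
Homogeneous solution: a_h(n) = A·(3)^n.
Try constant particular solution a_p = K: K = 3K - 9 ⇒ K = \frac{9}{2}.
General: a(n) = A·(3)^n + \frac{9}{2}.
Apply a(0) = -4: A + \frac{9}{2} = -4 ⇒ A = - \frac{17}{2}.
So a(n) = \frac{9}{2} - \frac{17 \cdot 3^{n}}{2}.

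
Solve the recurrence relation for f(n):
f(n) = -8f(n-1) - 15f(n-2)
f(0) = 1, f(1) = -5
Characteristic equation: x² + 8x + 15 = 0, which factors as (x - (-3))(x - (-5)) = 0.
Roots r₁ = -3, r₂ = -5 (distinct).
General solution: f(n) = A·(-3)^n + B·(-5)^n.
From f(0) = 1: A + B = 1.
From f(1) = -5: -3A - 5B = -5.
Solving: A = 0, B = 1.
So f(n) = \left(-5\right)^{n}.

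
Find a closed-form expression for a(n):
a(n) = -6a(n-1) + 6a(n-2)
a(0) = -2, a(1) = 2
Characteristic equation: x² + 6x - 6 = 0.
Discriminant Δ = (-6)² + 4·(6) = 60.
Roots r₁,₂ = (-6 ± √60)/2, so r₁ = -3 + \sqrt{15}, r₂ = - \sqrt{15} - 3.
General solution: a(n) = A·r₁^n + B·r₂^n.
From the initial conditions, A + B = -2 and r₁A + r₂B = 2.
Since r₁ - r₂ = √60: A = (2 - (-2)r₂)/√60 = -1 - \frac{2 \sqrt{15}}{15}, and B = -2 - A = -1 + \frac{2 \sqrt{15}}{15}.
So a(n) = \left(-1 - \frac{2 \sqrt{15}}{15}\right)\left(-3 + \sqrt{15}\right)^n + \left(-1 + \frac{2 \sqrt{15}}{15}\right)\left(- \sqrt{15} - 3\right)^n.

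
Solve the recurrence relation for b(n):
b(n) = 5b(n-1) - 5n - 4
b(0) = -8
First-order linear with linear forcing.
Homogeneous solution: b_h(n) = A·(5)^n.
Try particular b_p(n) = pn + q. Substituting:
  pn + q = 5(p(n-1) + q) - 5n - 4.
Matching the n-coefficient: p = 5p - 5 ⇒ p = \frac{5}{4}.
Matching constants: q = -5p + 5q - 4 ⇒ q = \frac{41}{16}.
General: b(n) = A·(5)^n + \frac{5 n}{4} + \frac{41}{16}.
Apply b(0) = -8: A + \frac{41}{16} = -8 ⇒ A = - \frac{169}{16}.
So b(n) = - \frac{169 \cdot 5^{n}}{16} + \frac{5 n}{4} + \frac{41}{16}.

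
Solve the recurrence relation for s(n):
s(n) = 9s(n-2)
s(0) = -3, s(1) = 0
Characteristic equation: x² - 9 = 0, which factors as (x - (3))(x - (-3)) = 0.
Roots r₁ = 3, r₂ = -3 (distinct).
General solution: s(n) = A·(3)^n + B·(-3)^n.
From s(0) = -3: A + B = -3.
From s(1) = 0: 3A - 3B = 0.
Solving: A = - \frac{3}{2}, B = - \frac{3}{2}.
So s(n) = - \frac{3 \left(-3\right)^{n}}{2} - \frac{3 \cdot 3^{n}}{2}.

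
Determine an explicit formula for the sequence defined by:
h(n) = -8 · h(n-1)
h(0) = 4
Pure geometric recurrence with ratio -8.
By induction h(n) = h(0) · (-8)^n = 4 \left(-8\right)^{n}.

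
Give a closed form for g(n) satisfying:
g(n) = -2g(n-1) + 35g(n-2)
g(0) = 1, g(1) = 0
Characteristic equation: x² + 2x - 35 = 0, which factors as (x - (-7))(x - (5)) = 0.
Roots r₁ = -7, r₂ = 5 (distinct).
General solution: g(n) = A·(-7)^n + B·(5)^n.
From g(0) = 1: A + B = 1.
From g(1) = 0: -7A + 5B = 0.
Solving: A = \frac{5}{12}, B = \frac{7}{12}.
So g(n) = \frac{5 \left(-7\right)^{n}}{12} + \frac{7 \cdot 5^{n}}{12}.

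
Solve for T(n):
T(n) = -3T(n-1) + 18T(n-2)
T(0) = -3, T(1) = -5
Characteristic equation: x² + 3x - 18 = 0, which factors as (x - (3))(x - (-6)) = 0.
Roots r₁ = 3, r₂ = -6 (distinct).
General solution: T(n) = A·(3)^n + B·(-6)^n.
From T(0) = -3: A + B = -3.
From T(1) = -5: 3A - 6B = -5.
Solving: A = - \frac{23}{9}, B = - \frac{4}{9}.
So T(n) = - \frac{4 \left(-6\right)^{n}}{9} - \frac{23 \cdot 3^{n}}{9}.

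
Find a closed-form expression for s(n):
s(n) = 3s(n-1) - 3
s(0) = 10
First-order linear non-homogeneous.
Homogeneous solution: s_h(n) = A·(3)^n.
Try constant particular solution s_p = K: K = 3K - 3 ⇒ K = \frac{3}{2}.
General: s(n) = A·(3)^n + \frac{3}{2}.
Apply s(0) = 10: A + \frac{3}{2} = 10 ⇒ A = \frac{17}{2}.
So s(n) = \frac{17 \cdot 3^{n}}{2} + \frac{3}{2}.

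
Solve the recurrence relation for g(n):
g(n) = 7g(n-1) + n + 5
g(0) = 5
First-order linear with linear forcing.
Homogeneous solution: g_h(n) = A·(7)^n.
Try particular g_p(n) = pn + q. Substituting:
  pn + q = 7(p(n-1) + q) + n + 5.
Matching the n-coefficient: p = 7p + 1 ⇒ p = - \frac{1}{6}.
Matching constants: q = -7p + 7q + 5 ⇒ q = - \frac{37}{36}.
General: g(n) = A·(7)^n - \frac{n}{6} - \frac{37}{36}.
Apply g(0) = 5: A - \frac{37}{36} = 5 ⇒ A = \frac{217}{36}.
So g(n) = \frac{217 \cdot 7^{n}}{36} - \frac{n}{6} - \frac{37}{36}.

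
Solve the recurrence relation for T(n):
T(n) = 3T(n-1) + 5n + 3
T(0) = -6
First-order linear with linear forcing.
Homogeneous solution: T_h(n) = A·(3)^n.
Try particular T_p(n) = pn + q. Substituting:
  pn + q = 3(p(n-1) + q) + 5n + 3.
Matching the n-coefficient: p = 3p + 5 ⇒ p = - \frac{5}{2}.
Matching constants: q = -3p + 3q + 3 ⇒ q = - \frac{21}{4}.
General: T(n) = A·(3)^n - \frac{5 n}{2} - \frac{21}{4}.
Apply T(0) = -6: A - \frac{21}{4} = -6 ⇒ A = - \frac{3}{4}.
So T(n) = - \frac{3 \cdot 3^{n}}{4} - \frac{5 n}{2} - \frac{21}{4}.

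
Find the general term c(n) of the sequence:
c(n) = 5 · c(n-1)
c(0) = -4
Pure geometric recurrence with ratio 5.
By induction c(n) = c(0) · (5)^n = - 4 \cdot 5^{n}.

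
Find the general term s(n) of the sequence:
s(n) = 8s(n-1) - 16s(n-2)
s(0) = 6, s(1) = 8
Characteristic equation: x² - 8x + 16 = 0, which is (x - (4))².
Repeated root r = 4.
General solution: s(n) = (A + Bn)·(4)^n.
From s(0) = 6: A = 6.
From s(1) = 8: (A + B)·(4) = 8 ⇒ B = -4.
So s(n) = \left(6 - 4 n\right) \cdot (4)^n.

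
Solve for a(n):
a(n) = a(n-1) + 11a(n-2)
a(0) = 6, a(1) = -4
Characteristic equation: x² - x - 11 = 0.
Discriminant Δ = (1)² + 4·(11) = 45.
Roots r₁,₂ = (1 ± √45)/2, so r₁ = \frac{1}{2} + \frac{3 \sqrt{5}}{2}, r₂ = \frac{1}{2} - \frac{3 \sqrt{5}}{2}.
General solution: a(n) = A·r₁^n + B·r₂^n.
From the initial conditions, A + B = 6 and r₁A + r₂B = -4.
Since r₁ - r₂ = √45: A = (-4 - (6)r₂)/√45 = 3 - \frac{7 \sqrt{5}}{15}, and B = 6 - A = \frac{7 \sqrt{5}}{15} + 3.
So a(n) = \left(3 - \frac{7 \sqrt{5}}{15}\right)\left(\frac{1}{2} + \frac{3 \sqrt{5}}{2}\right)^n + \left(\frac{7 \sqrt{5}}{15} + 3\right)\left(\frac{1}{2} - \frac{3 \sqrt{5}}{2}\right)^n.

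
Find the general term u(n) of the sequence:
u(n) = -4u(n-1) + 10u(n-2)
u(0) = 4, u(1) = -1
Characteristic equation: x² + 4x - 10 = 0.
Discriminant Δ = (-4)² + 4·(10) = 56.
Roots r₁,₂ = (-4 ± √56)/2, so r₁ = -2 + \sqrt{14}, r₂ = - \sqrt{14} - 2.
General solution: u(n) = A·r₁^n + B·r₂^n.
From the initial conditions, A + B = 4 and r₁A + r₂B = -1.
Since r₁ - r₂ = √56: A = (-1 - (4)r₂)/√56 = \frac{\sqrt{14}}{4} + 2, and B = 4 - A = 2 - \frac{\sqrt{14}}{4}.
So u(n) = \left(\frac{\sqrt{14}}{4} + 2\right)\left(-2 + \sqrt{14}\right)^n + \left(2 - \frac{\sqrt{14}}{4}\right)\left(- \sqrt{14} - 2\right)^n.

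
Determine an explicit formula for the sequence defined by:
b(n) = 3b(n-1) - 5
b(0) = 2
First-order linear non-homogeneous.
Homogeneous solution: b_h(n) = A·(3)^n.
Try constant particular solution b_p = K: K = 3K - 5 ⇒ K = \frac{5}{2}.
General: b(n) = A·(3)^n + \frac{5}{2}.
Apply b(0) = 2: A + \frac{5}{2} = 2 ⇒ A = - \frac{1}{2}.
So b(n) = \frac{5}{2} - \frac{3^{n}}{2}.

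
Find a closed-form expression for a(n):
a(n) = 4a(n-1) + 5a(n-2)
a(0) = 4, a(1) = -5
Characteristic equation: x² - 4x - 5 = 0, which factors as (x - (5))(x - (-1)) = 0.
Roots r₁ = 5, r₂ = -1 (distinct).
General solution: a(n) = A·(5)^n + B·(-1)^n.
From a(0) = 4: A + B = 4.
From a(1) = -5: 5A - B = -5.
Solving: A = - \frac{1}{6}, B = \frac{25}{6}.
So a(n) = \frac{25 \left(-1\right)^{n}}{6} - \frac{5^{n}}{6}.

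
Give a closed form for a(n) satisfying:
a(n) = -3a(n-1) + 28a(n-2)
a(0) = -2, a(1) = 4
Characteristic equation: x² + 3x - 28 = 0, which factors as (x - (-7))(x - (4)) = 0.
Roots r₁ = -7, r₂ = 4 (distinct).
General solution: a(n) = A·(-7)^n + B·(4)^n.
From a(0) = -2: A + B = -2.
From a(1) = 4: -7A + 4B = 4.
Solving: A = - \frac{12}{11}, B = - \frac{10}{11}.
So a(n) = - \frac{12 \left(-7\right)^{n}}{11} - \frac{10 \cdot 4^{n}}{11}.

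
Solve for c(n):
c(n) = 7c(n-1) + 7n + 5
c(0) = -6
First-order linear with linear forcing.
Homogeneous solution: c_h(n) = A·(7)^n.
Try particular c_p(n) = pn + q. Substituting:
  pn + q = 7(p(n-1) + q) + 7n + 5.
Matching the n-coefficient: p = 7p + 7 ⇒ p = - \frac{7}{6}.
Matching constants: q = -7p + 7q + 5 ⇒ q = - \frac{79}{36}.
General: c(n) = A·(7)^n - \frac{7 n}{6} - \frac{79}{36}.
Apply c(0) = -6: A - \frac{79}{36} = -6 ⇒ A = - \frac{137}{36}.
So c(n) = - \frac{137 \cdot 7^{n}}{36} - \frac{7 n}{6} - \frac{79}{36}.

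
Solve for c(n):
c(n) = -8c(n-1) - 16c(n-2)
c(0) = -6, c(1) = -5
Characteristic equation: x² + 8x + 16 = 0, which is (x - (-4))².
Repeated root r = -4.
General solution: c(n) = (A + Bn)·(-4)^n.
From c(0) = -6: A = -6.
From c(1) = -5: (A + B)·(-4) = -5 ⇒ B = \frac{29}{4}.
So c(n) = \left(\frac{29 n}{4} - 6\right) \cdot (-4)^n.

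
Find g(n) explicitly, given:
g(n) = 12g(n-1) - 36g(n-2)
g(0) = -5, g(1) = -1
Characteristic equation: x² - 12x + 36 = 0, which is (x - (6))².
Repeated root r = 6.
General solution: g(n) = (A + Bn)·(6)^n.
From g(0) = -5: A = -5.
From g(1) = -1: (A + B)·(6) = -1 ⇒ B = \frac{29}{6}.
So g(n) = \left(\frac{29 n}{6} - 5\right) \cdot (6)^n.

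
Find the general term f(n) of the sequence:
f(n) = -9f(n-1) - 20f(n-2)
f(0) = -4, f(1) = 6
Characteristic equation: x² + 9x + 20 = 0, which factors as (x - (-5))(x - (-4)) = 0.
Roots r₁ = -5, r₂ = -4 (distinct).
General solution: f(n) = A·(-5)^n + B·(-4)^n.
From f(0) = -4: A + B = -4.
From f(1) = 6: -5A - 4B = 6.
Solving: A = 10, B = -14.
So f(n) = - 14 \left(-4\right)^{n} + 10 \left(-5\right)^{n}.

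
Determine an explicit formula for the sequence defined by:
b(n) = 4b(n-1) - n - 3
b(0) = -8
First-order linear with linear forcing.
Homogeneous solution: b_h(n) = A·(4)^n.
Try particular b_p(n) = pn + q. Substituting:
  pn + q = 4(p(n-1) + q) - n - 3.
Matching the n-coefficient: p = 4p - 1 ⇒ p = \frac{1}{3}.
Matching constants: q = -4p + 4q - 3 ⇒ q = \frac{13}{9}.
General: b(n) = A·(4)^n + \frac{n}{3} + \frac{13}{9}.
Apply b(0) = -8: A + \frac{13}{9} = -8 ⇒ A = - \frac{85}{9}.
So b(n) = - \frac{85 \cdot 4^{n}}{9} + \frac{n}{3} + \frac{13}{9}.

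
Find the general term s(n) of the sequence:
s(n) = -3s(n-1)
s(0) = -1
This is a homogeneous first-order recurrence with ratio -3.
By induction s(n) = s(0) · (-3)^n = - \left(-3\right)^{n}.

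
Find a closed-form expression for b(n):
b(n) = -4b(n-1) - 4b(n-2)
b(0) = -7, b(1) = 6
Characteristic equation: x² + 4x + 4 = 0, which is (x - (-2))².
Repeated root r = -2.
General solution: b(n) = (A + Bn)·(-2)^n.
From b(0) = -7: A = -7.
From b(1) = 6: (A + B)·(-2) = 6 ⇒ B = 4.
So b(n) = \left(4 n - 7\right) \cdot (-2)^n.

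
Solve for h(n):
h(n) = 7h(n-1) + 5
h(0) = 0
First-order linear non-homogeneous.
Homogeneous solution: h_h(n) = A·(7)^n.
Try constant particular solution h_p = K: K = 7K + 5 ⇒ K = - \frac{5}{6}.
General: h(n) = A·(7)^n - \frac{5}{6}.
Apply h(0) = 0: A - \frac{5}{6} = 0 ⇒ A = \frac{5}{6}.
So h(n) = \frac{5 \cdot 7^{n}}{6} - \frac{5}{6}.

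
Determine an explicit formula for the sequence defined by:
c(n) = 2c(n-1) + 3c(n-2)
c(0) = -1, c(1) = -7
Characteristic equation: x² - 2x - 3 = 0, which factors as (x - (3))(x - (-1)) = 0.
Roots r₁ = 3, r₂ = -1 (distinct).
General solution: c(n) = A·(3)^n + B·(-1)^n.
From c(0) = -1: A + B = -1.
From c(1) = -7: 3A - B = -7.
Solving: A = -2, B = 1.
So c(n) = \left(-1\right)^{n} - 2 \cdot 3^{n}.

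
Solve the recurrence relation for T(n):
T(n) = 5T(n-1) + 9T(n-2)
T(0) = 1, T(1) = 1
Characteristic equation: x² - 5x - 9 = 0.
Discriminant Δ = (5)² + 4·(9) = 61.
Roots r₁,₂ = (5 ± √61)/2, so r₁ = \frac{5}{2} + \frac{\sqrt{61}}{2}, r₂ = \frac{5}{2} - \frac{\sqrt{61}}{2}.
General solution: T(n) = A·r₁^n + B·r₂^n.
From the initial conditions, A + B = 1 and r₁A + r₂B = 1.
Since r₁ - r₂ = √61: A = (1 - (1)r₂)/√61 = \frac{1}{2} - \frac{3 \sqrt{61}}{122}, and B = 1 - A = \frac{3 \sqrt{61}}{122} + \frac{1}{2}.
So T(n) = \left(\frac{1}{2} - \frac{3 \sqrt{61}}{122}\right)\left(\frac{5}{2} + \frac{\sqrt{61}}{2}\right)^n + \left(\frac{3 \sqrt{61}}{122} + \frac{1}{2}\right)\left(\frac{5}{2} - \frac{\sqrt{61}}{2}\right)^n.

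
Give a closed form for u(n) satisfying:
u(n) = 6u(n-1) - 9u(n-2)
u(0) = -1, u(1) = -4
Characteristic equation: x² - 6x + 9 = 0, which is (x - (3))².
Repeated root r = 3.
General solution: u(n) = (A + Bn)·(3)^n.
From u(0) = -1: A = -1.
From u(1) = -4: (A + B)·(3) = -4 ⇒ B = - \frac{1}{3}.
So u(n) = \left(- \frac{n}{3} - 1\right) \cdot (3)^n.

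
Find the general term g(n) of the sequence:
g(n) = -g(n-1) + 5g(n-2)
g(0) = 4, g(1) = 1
Characteristic equation: x² + x - 5 = 0.
Discriminant Δ = (-1)² + 4·(5) = 21.
Roots r₁,₂ = (-1 ± √21)/2, so r₁ = - \frac{1}{2} + \frac{\sqrt{21}}{2}, r₂ = - \frac{\sqrt{21}}{2} - \frac{1}{2}.
General solution: g(n) = A·r₁^n + B·r₂^n.
From the initial conditions, A + B = 4 and r₁A + r₂B = 1.
Since r₁ - r₂ = √21: A = (1 - (4)r₂)/√21 = \frac{\sqrt{21}}{7} + 2, and B = 4 - A = 2 - \frac{\sqrt{21}}{7}.
So g(n) = \left(\frac{\sqrt{21}}{7} + 2\right)\left(- \frac{1}{2} + \frac{\sqrt{21}}{2}\right)^n + \left(2 - \frac{\sqrt{21}}{7}\right)\left(- \frac{\sqrt{21}}{2} - \frac{1}{2}\right)^n.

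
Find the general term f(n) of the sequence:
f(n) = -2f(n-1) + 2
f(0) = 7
First-order linear non-homogeneous.
Homogeneous solution: f_h(n) = A·(-2)^n.
Try constant particular solution f_p = K: K = -2K + 2 ⇒ K = \frac{2}{3}.
General: f(n) = A·(-2)^n + \frac{2}{3}.
Apply f(0) = 7: A + \frac{2}{3} = 7 ⇒ A = \frac{19}{3}.
So f(n) = \frac{19 \left(-2\right)^{n}}{3} + \frac{2}{3}.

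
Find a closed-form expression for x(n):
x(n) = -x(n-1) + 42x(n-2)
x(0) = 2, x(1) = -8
Characteristic equation: x² + x - 42 = 0, which factors as (x - (-7))(x - (6)) = 0.
Roots r₁ = -7, r₂ = 6 (distinct).
General solution: x(n) = A·(-7)^n + B·(6)^n.
From x(0) = 2: A + B = 2.
From x(1) = -8: -7A + 6B = -8.
Solving: A = \frac{20}{13}, B = \frac{6}{13}.
So x(n) = \frac{20 \left(-7\right)^{n}}{13} + \frac{6 \cdot 6^{n}}{13}.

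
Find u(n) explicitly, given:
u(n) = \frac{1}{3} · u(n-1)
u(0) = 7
Pure geometric recurrence with ratio \frac{1}{3}.
By induction u(n) = u(0) · (\frac{1}{3})^n = 7 \cdot 3^{- n}.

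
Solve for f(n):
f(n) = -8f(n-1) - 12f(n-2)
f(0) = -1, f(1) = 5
Characteristic equation: x² + 8x + 12 = 0, which factors as (x - (-2))(x - (-6)) = 0.
Roots r₁ = -2, r₂ = -6 (distinct).
General solution: f(n) = A·(-2)^n + B·(-6)^n.
From f(0) = -1: A + B = -1.
From f(1) = 5: -2A - 6B = 5.
Solving: A = - \frac{1}{4}, B = - \frac{3}{4}.
So f(n) = - \frac{\left(-2\right)^{n}}{4} - \frac{3 \left(-6\right)^{n}}{4}.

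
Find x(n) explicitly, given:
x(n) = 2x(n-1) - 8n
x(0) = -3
First-order linear with linear forcing.
Homogeneous solution: x_h(n) = A·(2)^n.
Try particular x_p(n) = pn + q. Substituting:
  pn + q = 2(p(n-1) + q) - 8n.
Matching the n-coefficient: p = 2p - 8 ⇒ p = 8.
Matching constants: q = -2p + 2q ⇒ q = 16.
General: x(n) = A·(2)^n + 8 n + 16.
Apply x(0) = -3: A + 16 = -3 ⇒ A = -19.
So x(n) = - 19 \cdot 2^{n} + 8 n + 16.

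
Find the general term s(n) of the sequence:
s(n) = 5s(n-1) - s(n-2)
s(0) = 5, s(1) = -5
Characteristic equation: x² - 5x + 1 = 0.
Discriminant Δ = (5)² + 4·(-1) = 21.
Roots r₁,₂ = (5 ± √21)/2, so r₁ = \frac{\sqrt{21}}{2} + \frac{5}{2}, r₂ = \frac{5}{2} - \frac{\sqrt{21}}{2}.
General solution: s(n) = A·r₁^n + B·r₂^n.
From the initial conditions, A + B = 5 and r₁A + r₂B = -5.
Since r₁ - r₂ = √21: A = (-5 - (5)r₂)/√21 = \frac{5}{2} - \frac{5 \sqrt{21}}{6}, and B = 5 - A = \frac{5}{2} + \frac{5 \sqrt{21}}{6}.
So s(n) = \left(\frac{5}{2} - \frac{5 \sqrt{21}}{6}\right)\left(\frac{\sqrt{21}}{2} + \frac{5}{2}\right)^n + \left(\frac{5}{2} + \frac{5 \sqrt{21}}{6}\right)\left(\frac{5}{2} - \frac{\sqrt{21}}{2}\right)^n.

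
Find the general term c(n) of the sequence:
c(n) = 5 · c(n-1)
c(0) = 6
Pure geometric recurrence with ratio 5.
By induction c(n) = c(0) · (5)^n = 6 \cdot 5^{n}.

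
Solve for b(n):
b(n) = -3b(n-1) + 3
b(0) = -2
First-order linear non-homogeneous.
Homogeneous solution: b_h(n) = A·(-3)^n.
Try constant particular solution b_p = K: K = -3K + 3 ⇒ K = \frac{3}{4}.
General: b(n) = A·(-3)^n + \frac{3}{4}.
Apply b(0) = -2: A + \frac{3}{4} = -2 ⇒ A = - \frac{11}{4}.
So b(n) = \frac{3}{4} - \frac{11 \left(-3\right)^{n}}{4}.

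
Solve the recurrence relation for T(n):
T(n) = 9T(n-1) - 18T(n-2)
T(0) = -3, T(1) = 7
Characteristic equation: x² - 9x + 18 = 0, which factors as (x - (6))(x - (3)) = 0.
Roots r₁ = 6, r₂ = 3 (distinct).
General solution: T(n) = A·(6)^n + B·(3)^n.
From T(0) = -3: A + B = -3.
From T(1) = 7: 6A + 3B = 7.
Solving: A = \frac{16}{3}, B = - \frac{25}{3}.
So T(n) = - \frac{25 \cdot 3^{n}}{3} + \frac{16 \cdot 6^{n}}{3}.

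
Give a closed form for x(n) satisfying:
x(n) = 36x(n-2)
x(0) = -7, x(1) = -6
Characteristic equation: x² - 36 = 0, which factors as (x - (6))(x - (-6)) = 0.
Roots r₁ = 6, r₂ = -6 (distinct).
General solution: x(n) = A·(6)^n + B·(-6)^n.
From x(0) = -7: A + B = -7.
From x(1) = -6: 6A - 6B = -6.
Solving: A = -4, B = -3.
So x(n) = - 3 \left(-6\right)^{n} - 4 \cdot 6^{n}.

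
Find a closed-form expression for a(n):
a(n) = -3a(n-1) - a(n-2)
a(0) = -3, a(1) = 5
Characteristic equation: x² + 3x + 1 = 0.
Discriminant Δ = (-3)² + 4·(-1) = 5.
Roots r₁,₂ = (-3 ± √5)/2, so r₁ = - \frac{3}{2} + \frac{\sqrt{5}}{2}, r₂ = - \frac{3}{2} - \frac{\sqrt{5}}{2}.
General solution: a(n) = A·r₁^n + B·r₂^n.
From the initial conditions, A + B = -3 and r₁A + r₂B = 5.
Since r₁ - r₂ = √5: A = (5 - (-3)r₂)/√5 = - \frac{3}{2} + \frac{\sqrt{5}}{10}, and B = -3 - A = - \frac{3}{2} - \frac{\sqrt{5}}{10}.
So a(n) = \left(- \frac{3}{2} + \frac{\sqrt{5}}{10}\right)\left(- \frac{3}{2} + \frac{\sqrt{5}}{2}\right)^n + \left(- \frac{3}{2} - \frac{\sqrt{5}}{10}\right)\left(- \frac{3}{2} - \frac{\sqrt{5}}{2}\right)^n.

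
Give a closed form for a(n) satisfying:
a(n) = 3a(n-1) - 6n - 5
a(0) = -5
First-order linear with linear forcing.
Homogeneous solution: a_h(n) = A·(3)^n.
Try particular a_p(n) = pn + q. Substituting:
  pn + q = 3(p(n-1) + q) - 6n - 5.
Matching the n-coefficient: p = 3p - 6 ⇒ p = 3.
Matching constants: q = -3p + 3q - 5 ⇒ q = 7.
General: a(n) = A·(3)^n + 3 n + 7.
Apply a(0) = -5: A + 7 = -5 ⇒ A = -12.
So a(n) = - 12 \cdot 3^{n} + 3 n + 7.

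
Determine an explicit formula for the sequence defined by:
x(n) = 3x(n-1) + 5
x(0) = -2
First-order linear non-homogeneous.
Homogeneous solution: x_h(n) = A·(3)^n.
Try constant particular solution x_p = K: K = 3K + 5 ⇒ K = - \frac{5}{2}.
General: x(n) = A·(3)^n - \frac{5}{2}.
Apply x(0) = -2: A - \frac{5}{2} = -2 ⇒ A = \frac{1}{2}.
So x(n) = \frac{3^{n}}{2} - \frac{5}{2}.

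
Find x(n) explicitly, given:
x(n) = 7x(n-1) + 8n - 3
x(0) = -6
First-order linear with linear forcing.
Homogeneous solution: x_h(n) = A·(7)^n.
Try particular x_p(n) = pn + q. Substituting:
  pn + q = 7(p(n-1) + q) + 8n - 3.
Matching the n-coefficient: p = 7p + 8 ⇒ p = - \frac{4}{3}.
Matching constants: q = -7p + 7q - 3 ⇒ q = - \frac{19}{18}.
General: x(n) = A·(7)^n - \frac{4 n}{3} - \frac{19}{18}.
Apply x(0) = -6: A - \frac{19}{18} = -6 ⇒ A = - \frac{89}{18}.
So x(n) = - \frac{89 \cdot 7^{n}}{18} - \frac{4 n}{3} - \frac{19}{18}.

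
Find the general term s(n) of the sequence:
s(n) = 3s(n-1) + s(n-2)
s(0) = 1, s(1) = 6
Characteristic equation: x² - 3x - 1 = 0.
Discriminant Δ = (3)² + 4·(1) = 13.
Roots r₁,₂ = (3 ± √13)/2, so r₁ = \frac{3}{2} + \frac{\sqrt{13}}{2}, r₂ = \frac{3}{2} - \frac{\sqrt{13}}{2}.
General solution: s(n) = A·r₁^n + B·r₂^n.
From the initial conditions, A + B = 1 and r₁A + r₂B = 6.
Since r₁ - r₂ = √13: A = (6 - (1)r₂)/√13 = \frac{1}{2} + \frac{9 \sqrt{13}}{26}, and B = 1 - A = \frac{1}{2} - \frac{9 \sqrt{13}}{26}.
So s(n) = \left(\frac{1}{2} + \frac{9 \sqrt{13}}{26}\right)\left(\frac{3}{2} + \frac{\sqrt{13}}{2}\right)^n + \left(\frac{1}{2} - \frac{9 \sqrt{13}}{26}\right)\left(\frac{3}{2} - \frac{\sqrt{13}}{2}\right)^n.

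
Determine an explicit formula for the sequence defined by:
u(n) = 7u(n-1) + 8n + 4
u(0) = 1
First-order linear with linear forcing.
Homogeneous solution: u_h(n) = A·(7)^n.
Try particular u_p(n) = pn + q. Substituting:
  pn + q = 7(p(n-1) + q) + 8n + 4.
Matching the n-coefficient: p = 7p + 8 ⇒ p = - \frac{4}{3}.
Matching constants: q = -7p + 7q + 4 ⇒ q = - \frac{20}{9}.
General: u(n) = A·(7)^n - \frac{4 n}{3} - \frac{20}{9}.
Apply u(0) = 1: A - \frac{20}{9} = 1 ⇒ A = \frac{29}{9}.
So u(n) = \frac{29 \cdot 7^{n}}{9} - \frac{4 n}{3} - \frac{20}{9}.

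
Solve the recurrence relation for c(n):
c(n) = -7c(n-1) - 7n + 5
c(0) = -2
First-order linear with linear forcing.
Homogeneous solution: c_h(n) = A·(-7)^n.
Try particular c_p(n) = pn + q. Substituting:
  pn + q = -7(p(n-1) + q) - 7n + 5.
Matching the n-coefficient: p = -7p - 7 ⇒ p = - \frac{7}{8}.
Matching constants: q = 7p - 7q + 5 ⇒ q = - \frac{9}{64}.
General: c(n) = A·(-7)^n - \frac{7 n}{8} - \frac{9}{64}.
Apply c(0) = -2: A - \frac{9}{64} = -2 ⇒ A = - \frac{119}{64}.
So c(n) = - \frac{119 \left(-7\right)^{n}}{64} - \frac{7 n}{8} - \frac{9}{64}.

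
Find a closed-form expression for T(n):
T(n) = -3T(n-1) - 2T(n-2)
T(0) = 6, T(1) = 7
Characteristic equation: x² + 3x + 2 = 0, which factors as (x - (-2))(x - (-1)) = 0.
Roots r₁ = -2, r₂ = -1 (distinct).
General solution: T(n) = A·(-2)^n + B·(-1)^n.
From T(0) = 6: A + B = 6.
From T(1) = 7: -2A - B = 7.
Solving: A = -13, B = 19.
So T(n) = 19 \left(-1\right)^{n} - 13 \left(-2\right)^{n}.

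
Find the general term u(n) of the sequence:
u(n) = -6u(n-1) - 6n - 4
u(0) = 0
First-order linear with linear forcing.
Homogeneous solution: u_h(n) = A·(-6)^n.
Try particular u_p(n) = pn + q. Substituting:
  pn + q = -6(p(n-1) + q) - 6n - 4.
Matching the n-coefficient: p = -6p - 6 ⇒ p = - \frac{6}{7}.
Matching constants: q = 6p - 6q - 4 ⇒ q = - \frac{64}{49}.
General: u(n) = A·(-6)^n - \frac{6 n}{7} - \frac{64}{49}.
Apply u(0) = 0: A - \frac{64}{49} = 0 ⇒ A = \frac{64}{49}.
So u(n) = \frac{64 \left(-6\right)^{n}}{49} - \frac{6 n}{7} - \frac{64}{49}.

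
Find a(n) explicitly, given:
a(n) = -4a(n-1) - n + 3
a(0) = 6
First-order linear with linear forcing.
Homogeneous solution: a_h(n) = A·(-4)^n.
Try particular a_p(n) = pn + q. Substituting:
  pn + q = -4(p(n-1) + q) - n + 3.
Matching the n-coefficient: p = -4p - 1 ⇒ p = - \frac{1}{5}.
Matching constants: q = 4p - 4q + 3 ⇒ q = \frac{11}{25}.
General: a(n) = A·(-4)^n - \frac{n}{5} + \frac{11}{25}.
Apply a(0) = 6: A + \frac{11}{25} = 6 ⇒ A = \frac{139}{25}.
So a(n) = \frac{139 \left(-4\right)^{n}}{25} - \frac{n}{5} + \frac{11}{25}.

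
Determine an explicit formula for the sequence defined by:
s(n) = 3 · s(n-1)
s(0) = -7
Pure geometric recurrence with ratio 3.
By induction s(n) = s(0) · (3)^n = - 7 \cdot 3^{n}.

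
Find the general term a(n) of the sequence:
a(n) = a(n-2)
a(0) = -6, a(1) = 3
Characteristic equation: x² - 1 = 0, which factors as (x - (-1))(x - (1)) = 0.
Roots r₁ = -1, r₂ = 1 (distinct).
General solution: a(n) = A·(-1)^n + B·(1)^n.
From a(0) = -6: A + B = -6.
From a(1) = 3: -A + B = 3.
Solving: A = - \frac{9}{2}, B = - \frac{3}{2}.
So a(n) = - \frac{9 \left(-1\right)^{n}}{2} - \frac{3}{2}.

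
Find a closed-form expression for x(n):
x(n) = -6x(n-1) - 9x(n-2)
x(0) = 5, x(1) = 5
Characteristic equation: x² + 6x + 9 = 0, which is (x - (-3))².
Repeated root r = -3.
General solution: x(n) = (A + Bn)·(-3)^n.
From x(0) = 5: A = 5.
From x(1) = 5: (A + B)·(-3) = 5 ⇒ B = - \frac{20}{3}.
So x(n) = \left(5 - \frac{20 n}{3}\right) \cdot (-3)^n.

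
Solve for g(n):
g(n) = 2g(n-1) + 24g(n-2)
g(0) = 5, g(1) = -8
Characteristic equation: x² - 2x - 24 = 0, which factors as (x - (-4))(x - (6)) = 0.
Roots r₁ = -4, r₂ = 6 (distinct).
General solution: g(n) = A·(-4)^n + B·(6)^n.
From g(0) = 5: A + B = 5.
From g(1) = -8: -4A + 6B = -8.
Solving: A = \frac{19}{5}, B = \frac{6}{5}.
So g(n) = \frac{19 \left(-4\right)^{n}}{5} + \frac{6 \cdot 6^{n}}{5}.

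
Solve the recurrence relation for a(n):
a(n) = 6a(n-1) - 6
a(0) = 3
First-order linear non-homogeneous.
Homogeneous solution: a_h(n) = A·(6)^n.
Try constant particular solution a_p = K: K = 6K - 6 ⇒ K = \frac{6}{5}.
General: a(n) = A·(6)^n + \frac{6}{5}.
Apply a(0) = 3: A + \frac{6}{5} = 3 ⇒ A = \frac{9}{5}.
So a(n) = \frac{9 \cdot 6^{n}}{5} + \frac{6}{5}.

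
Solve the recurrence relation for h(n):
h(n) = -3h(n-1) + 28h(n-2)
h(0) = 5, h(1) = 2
Characteristic equation: x² + 3x - 28 = 0, which factors as (x - (4))(x - (-7)) = 0.
Roots r₁ = 4, r₂ = -7 (distinct).
General solution: h(n) = A·(4)^n + B·(-7)^n.
From h(0) = 5: A + B = 5.
From h(1) = 2: 4A - 7B = 2.
Solving: A = \frac{37}{11}, B = \frac{18}{11}.
So h(n) = \frac{18 \left(-7\right)^{n}}{11} + \frac{37 \cdot 4^{n}}{11}.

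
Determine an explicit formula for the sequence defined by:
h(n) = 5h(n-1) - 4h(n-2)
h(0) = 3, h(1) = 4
Characteristic equation: x² - 5x + 4 = 0, which factors as (x - (4))(x - (1)) = 0.
Roots r₁ = 4, r₂ = 1 (distinct).
General solution: h(n) = A·(4)^n + B·(1)^n.
From h(0) = 3: A + B = 3.
From h(1) = 4: 4A + B = 4.
Solving: A = \frac{1}{3}, B = \frac{8}{3}.
So h(n) = \frac{4^{n}}{3} + \frac{8}{3}.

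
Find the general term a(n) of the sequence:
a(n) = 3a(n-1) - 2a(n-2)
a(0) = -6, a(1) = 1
Characteristic equation: x² - 3x + 2 = 0, which factors as (x - (2))(x - (1)) = 0.
Roots r₁ = 2, r₂ = 1 (distinct).
General solution: a(n) = A·(2)^n + B·(1)^n.
From a(0) = -6: A + B = -6.
From a(1) = 1: 2A + B = 1.
Solving: A = 7, B = -13.
So a(n) = 7 \cdot 2^{n} - 13.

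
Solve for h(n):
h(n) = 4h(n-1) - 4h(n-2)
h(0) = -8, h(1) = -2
Characteristic equation: x² - 4x + 4 = 0, which is (x - (2))².
Repeated root r = 2.
General solution: h(n) = (A + Bn)·(2)^n.
From h(0) = -8: A = -8.
From h(1) = -2: (A + B)·(2) = -2 ⇒ B = 7.
So h(n) = \left(7 n - 8\right) \cdot (2)^n.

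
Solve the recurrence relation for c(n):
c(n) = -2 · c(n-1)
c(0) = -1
Pure geometric recurrence with ratio -2.
By induction c(n) = c(0) · (-2)^n = - \left(-2\right)^{n}.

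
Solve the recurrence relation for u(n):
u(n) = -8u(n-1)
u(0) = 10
This is a homogeneous first-order recurrence with ratio -8.
By induction u(n) = u(0) · (-8)^n = 10 \left(-8\right)^{n}.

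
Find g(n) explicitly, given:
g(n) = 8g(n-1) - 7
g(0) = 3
First-order linear non-homogeneous.
Homogeneous solution: g_h(n) = A·(8)^n.
Try constant particular solution g_p = K: K = 8K - 7 ⇒ K = 1.
General: g(n) = A·(8)^n + 1.
Apply g(0) = 3: A + 1 = 3 ⇒ A = 2.
So g(n) = 2 \cdot 8^{n} + 1.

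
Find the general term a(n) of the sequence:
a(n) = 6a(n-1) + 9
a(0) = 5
First-order linear non-homogeneous.
Homogeneous solution: a_h(n) = A·(6)^n.
Try constant particular solution a_p = K: K = 6K + 9 ⇒ K = - \frac{9}{5}.
General: a(n) = A·(6)^n - \frac{9}{5}.
Apply a(0) = 5: A - \frac{9}{5} = 5 ⇒ A = \frac{34}{5}.
So a(n) = \frac{34 \cdot 6^{n}}{5} - \frac{9}{5}.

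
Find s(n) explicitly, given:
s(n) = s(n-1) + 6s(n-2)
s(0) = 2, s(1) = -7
Characteristic equation: x² - x - 6 = 0, which factors as (x - (3))(x - (-2)) = 0.
Roots r₁ = 3, r₂ = -2 (distinct).
General solution: s(n) = A·(3)^n + B·(-2)^n.
From s(0) = 2: A + B = 2.
From s(1) = -7: 3A - 2B = -7.
Solving: A = - \frac{3}{5}, B = \frac{13}{5}.
So s(n) = \frac{13 \left(-2\right)^{n}}{5} - \frac{3 \cdot 3^{n}}{5}.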